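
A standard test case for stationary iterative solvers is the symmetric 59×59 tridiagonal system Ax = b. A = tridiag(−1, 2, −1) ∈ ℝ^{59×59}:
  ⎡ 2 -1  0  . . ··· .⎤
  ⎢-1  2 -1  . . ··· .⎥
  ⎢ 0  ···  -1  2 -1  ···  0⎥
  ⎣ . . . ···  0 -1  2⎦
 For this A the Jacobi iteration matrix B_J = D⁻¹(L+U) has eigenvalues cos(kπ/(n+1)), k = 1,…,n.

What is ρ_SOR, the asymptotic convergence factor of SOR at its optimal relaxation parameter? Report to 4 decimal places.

ρ_SOR = 0.9005

spectrum of D⁻¹(L+U) = {cos(kπ/60) : 1≤k≤59}; ρ_J = cos(π/60) = 0.9986.
1 − cos²(π/60) = sin²(π/60) ⇒ √(1−ρ_J²) = sin(π/60) = 0.05234.
Then 2/(1+√(1−ρ_J²)) = 2/(1+0.05234); ω* = 2/1.05234 = 1.9005.
[ρ_SOR] ω* − 1 = 0.9005.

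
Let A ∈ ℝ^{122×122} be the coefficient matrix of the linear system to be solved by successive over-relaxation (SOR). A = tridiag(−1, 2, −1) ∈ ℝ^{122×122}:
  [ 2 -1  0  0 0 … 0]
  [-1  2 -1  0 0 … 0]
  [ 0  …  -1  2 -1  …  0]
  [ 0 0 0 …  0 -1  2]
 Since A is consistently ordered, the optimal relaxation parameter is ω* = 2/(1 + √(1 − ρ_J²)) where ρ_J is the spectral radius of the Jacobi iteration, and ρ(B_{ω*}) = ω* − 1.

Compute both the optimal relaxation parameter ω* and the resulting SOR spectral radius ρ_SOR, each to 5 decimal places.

ω* = 1.95019, ρ_SOR = 0.95019

spectrum of D⁻¹(L+U) = {cos(kπ/123) : 1≤k≤122}; ρ_J = cos(π/123) = 0.99967.
root = sin(π/123) = 0.025539  (since 1−cos² = sin²).
Then 2/(1+√(1−ρ_J²)) = 2/(1+0.025539); ω* = 2/1.025539 = 1.95019.
ρ_SOR = ω* − 1 ≈ 0.95019.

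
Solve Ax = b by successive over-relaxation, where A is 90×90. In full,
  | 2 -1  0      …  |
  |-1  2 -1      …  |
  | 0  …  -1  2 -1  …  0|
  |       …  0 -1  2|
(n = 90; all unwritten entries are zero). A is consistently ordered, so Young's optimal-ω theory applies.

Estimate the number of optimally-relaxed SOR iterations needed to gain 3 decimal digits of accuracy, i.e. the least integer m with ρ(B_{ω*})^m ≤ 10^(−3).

m = 101

B_J for the 90×90 system has eigenvalues cos(kπ/91); ρ_J = cos(π/91) = 0.9994041.
√(1 − cos²(π/91)) = sin(π/91) ≈ 0.0345161.
Young: ω* = 2/(1+√(1−ρ_J²)) = 2/(1+0.0345161) = 2/1.0345161 = 1.9332710.
ρ_SOR = ω* − 1 ≈ 0.9332710.
ρ_SOR^m ≤ 10^(−3) ⇔ m ≥ 3·ln10/(−ln 0.9332710) = 6.90776/0.0690597 = 100.026; m = ⌈100.026⌉ = 101.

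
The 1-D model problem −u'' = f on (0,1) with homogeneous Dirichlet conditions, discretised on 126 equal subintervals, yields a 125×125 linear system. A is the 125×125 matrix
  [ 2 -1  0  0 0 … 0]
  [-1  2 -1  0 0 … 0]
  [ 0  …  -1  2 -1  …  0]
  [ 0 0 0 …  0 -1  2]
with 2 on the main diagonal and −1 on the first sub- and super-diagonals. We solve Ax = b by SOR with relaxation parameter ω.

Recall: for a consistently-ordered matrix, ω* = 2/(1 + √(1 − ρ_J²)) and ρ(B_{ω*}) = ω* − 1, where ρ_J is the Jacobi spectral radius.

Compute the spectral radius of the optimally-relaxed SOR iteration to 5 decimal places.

½·tridiag(1,0,1) at n=125: λ_k = cos(kπ/126); max |λ| at k=1 ⇒ ρ_J = cos(π/126) ≈ 0.99969.
√(1 − cos²(π/126)) = sin(π/126) ≈ 0.024931.
ω* = 2/(1 + 0.024931) = 2/1.024931 = 1.95135.
[ρ_SOR] ω* − 1 = 0.95135.

ρ_SOR = 0.95135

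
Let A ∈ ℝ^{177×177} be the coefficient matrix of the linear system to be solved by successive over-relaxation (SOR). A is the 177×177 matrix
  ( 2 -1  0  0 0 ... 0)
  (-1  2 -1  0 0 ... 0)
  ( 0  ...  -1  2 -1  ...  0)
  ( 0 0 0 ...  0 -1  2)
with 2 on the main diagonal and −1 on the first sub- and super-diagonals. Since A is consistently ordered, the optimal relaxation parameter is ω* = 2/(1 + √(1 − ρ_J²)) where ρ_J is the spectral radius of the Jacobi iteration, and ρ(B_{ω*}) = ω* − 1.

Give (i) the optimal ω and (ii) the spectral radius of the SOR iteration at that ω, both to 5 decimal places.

ω* = 1.96532, ρ_SOR = 0.96532

½·tridiag(1,0,1) at n=177: λ_k = cos(kπ/178); max |λ| at k=1 ⇒ ρ_J = cos(π/178) ≈ 0.99984.
√(1 − cos²(π/178)) = sin(π/178) ≈ 0.017648.
So ω* = 2/1.017648 = 1.96532 (Young).
ρ_SOR = ω* − 1 = 1.96532 − 1 = 0.96532.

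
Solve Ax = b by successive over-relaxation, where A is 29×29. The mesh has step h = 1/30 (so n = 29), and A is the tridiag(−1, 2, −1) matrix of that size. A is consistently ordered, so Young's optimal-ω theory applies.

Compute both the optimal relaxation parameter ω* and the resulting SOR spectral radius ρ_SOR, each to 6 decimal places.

ω* = 1.810727, ρ_SOR = 0.810727

½·tridiag(1,0,1) at n=29: λ_k = cos(kπ/30); max |λ| at k=1 ⇒ ρ_J = cos(π/30) ≈ 0.994522.
1 − cos²(π/30) = sin²(π/30) ⇒ √(1−ρ_J²) = sin(π/30) = 0.1045285.
[ω*] 2 ÷ (1 + 0.1045285) = 2 ÷ 1.1045285 = 1.810727.
ρ_SOR = ω* − 1 = 1.810727 − 1 = 0.810727.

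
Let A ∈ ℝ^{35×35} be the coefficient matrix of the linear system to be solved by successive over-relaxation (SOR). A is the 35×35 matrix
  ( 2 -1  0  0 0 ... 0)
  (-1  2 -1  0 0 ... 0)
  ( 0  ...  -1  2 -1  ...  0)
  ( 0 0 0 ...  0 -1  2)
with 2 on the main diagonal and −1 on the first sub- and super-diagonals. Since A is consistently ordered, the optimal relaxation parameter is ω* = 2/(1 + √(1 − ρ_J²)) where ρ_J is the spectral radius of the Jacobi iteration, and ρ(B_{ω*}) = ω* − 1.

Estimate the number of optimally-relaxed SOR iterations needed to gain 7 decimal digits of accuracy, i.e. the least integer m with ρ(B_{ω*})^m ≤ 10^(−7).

m = 93

spectrum of D⁻¹(L+U) = {cos(kπ/36) : 1≤k≤35}; ρ_J = cos(π/36) = 0.9961947.
√(1−ρ_J²) simplifies to sin(π/36) = 0.0871557.
ω* = 2/(1 + 0.0871557) = 2/1.0871557 = 1.8396629.
ρ_SOR = ω* − 1 ≈ 0.8396629.
Need (0.8396629)^m ≤ 10^(−7): m ≥ 7·ln10/|ln 0.8396629| = 16.1181/0.174755 = 92.233 ⇒ m = 93.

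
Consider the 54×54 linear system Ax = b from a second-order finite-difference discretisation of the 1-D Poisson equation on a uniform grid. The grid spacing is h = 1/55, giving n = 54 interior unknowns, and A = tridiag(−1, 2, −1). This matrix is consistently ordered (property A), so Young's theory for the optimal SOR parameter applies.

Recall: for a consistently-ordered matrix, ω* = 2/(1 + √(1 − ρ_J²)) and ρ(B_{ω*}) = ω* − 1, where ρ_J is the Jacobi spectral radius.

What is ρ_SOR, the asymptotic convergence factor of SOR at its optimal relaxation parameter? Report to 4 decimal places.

ρ_SOR = 0.8920

ρ_J = max_k |cos(kπ/55)| = cos(π/55) = 0.9984
√(1−ρ_J²) simplifies to sin(π/55) = 0.05709.
Then 2/(1+√(1−ρ_J²)) = 2/(1+0.05709); ω* = 2/1.05709 = 1.8920.
Hence ρ(B_{ω*}) = 1.8920 − 1 = 0.8920.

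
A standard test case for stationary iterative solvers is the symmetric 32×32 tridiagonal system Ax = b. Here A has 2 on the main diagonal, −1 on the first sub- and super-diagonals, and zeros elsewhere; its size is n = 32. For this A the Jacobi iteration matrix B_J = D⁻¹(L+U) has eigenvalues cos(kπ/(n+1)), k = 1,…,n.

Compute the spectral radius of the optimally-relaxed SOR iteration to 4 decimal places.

ρ_SOR = 0.8264

spectrum of D⁻¹(L+U) = {cos(kπ/33) : 1≤k≤32}; ρ_J = cos(π/33) = 0.9955.
root = sin(π/33) = 0.09506  (since 1−cos² = sin²).
[ω*] 2 ÷ (1 + 0.09506) = 2 ÷ 1.09506 = 1.8264.
ρ_SOR = ω* − 1 ≈ 0.8264.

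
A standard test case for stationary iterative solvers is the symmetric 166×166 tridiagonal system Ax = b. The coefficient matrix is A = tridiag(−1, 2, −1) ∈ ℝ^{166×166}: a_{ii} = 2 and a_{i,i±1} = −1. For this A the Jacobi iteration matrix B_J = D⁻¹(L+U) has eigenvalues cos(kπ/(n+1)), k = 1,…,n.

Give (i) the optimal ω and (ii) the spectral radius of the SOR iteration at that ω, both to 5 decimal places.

B_J for the 166×166 system has eigenvalues cos(kπ/167); ρ_J = cos(π/167) = 0.99982.
√(1−ρ_J²) = |sin(π/167)| = 0.018811
[ω*] 2 ÷ (1 + 0.018811) = 2 ÷ 1.018811 = 1.96307.
ρ_SOR = ω* − 1 ≈ 0.96307.

ω* = 1.96307, ρ_SOR = 0.96307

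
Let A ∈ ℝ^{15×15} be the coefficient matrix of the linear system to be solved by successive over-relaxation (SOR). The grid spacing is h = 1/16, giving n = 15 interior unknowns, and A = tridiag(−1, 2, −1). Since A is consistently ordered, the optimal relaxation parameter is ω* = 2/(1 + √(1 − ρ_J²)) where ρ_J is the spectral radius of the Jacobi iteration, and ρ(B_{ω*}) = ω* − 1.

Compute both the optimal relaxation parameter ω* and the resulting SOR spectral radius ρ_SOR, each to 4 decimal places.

n=15: λ(B_J) = 1 − λ(A)/2 = cos(kπ/16); k=1 gives ρ_J = 0.9808.
√(1−ρ_J²) simplifies to sin(π/16) = 0.19509.
Young: ω* = 2/(1+√(1−ρ_J²)) = 2/(1+0.19509) = 2/1.19509 = 1.6735.
Hence ρ(B_{ω*}) = 1.6735 − 1 = 0.6735.

ω* = 1.6735, ρ_SOR = 0.6735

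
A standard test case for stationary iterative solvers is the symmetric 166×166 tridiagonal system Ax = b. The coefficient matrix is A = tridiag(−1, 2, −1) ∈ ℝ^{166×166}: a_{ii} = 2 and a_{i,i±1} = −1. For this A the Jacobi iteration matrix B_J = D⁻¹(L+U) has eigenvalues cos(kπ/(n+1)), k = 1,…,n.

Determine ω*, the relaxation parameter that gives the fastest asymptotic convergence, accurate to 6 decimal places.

[ρ_J] n=166: ρ(B_J) = cos(π/(n+1)) = cos(π/167) = 0.999823.
√(1−ρ_J²) simplifies to sin(π/167) = 0.0188108.
ω* = 2/(1+0.0188108) = 1.963073
and ρ(B_{ω*}) = 1.963073 − 1 = 0.963073.

ω* = 1.963073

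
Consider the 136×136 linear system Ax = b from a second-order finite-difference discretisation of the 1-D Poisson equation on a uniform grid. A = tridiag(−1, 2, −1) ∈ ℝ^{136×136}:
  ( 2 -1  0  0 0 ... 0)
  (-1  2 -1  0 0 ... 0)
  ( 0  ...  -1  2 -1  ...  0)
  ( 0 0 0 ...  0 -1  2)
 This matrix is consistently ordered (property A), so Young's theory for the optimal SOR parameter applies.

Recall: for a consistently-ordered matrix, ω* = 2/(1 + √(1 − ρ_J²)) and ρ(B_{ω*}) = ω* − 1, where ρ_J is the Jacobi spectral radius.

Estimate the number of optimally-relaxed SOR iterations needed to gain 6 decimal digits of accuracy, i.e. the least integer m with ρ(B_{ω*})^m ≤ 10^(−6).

With n=136, ρ(Jacobi) = cos(π/137) = 0.9997371.
root = sin(π/137) = 0.0229293  (since 1−cos² = sin²).
ω* = 2 / (1 + 0.0229293) = 2 / 1.0229293 ≈ 1.9551693.
ρ_SOR = ω* − 1 ≈ 0.9551693.
ρ_SOR^m ≤ 10^(−6) ⇔ m ≥ 6·ln10/(−ln 0.9551693) = 13.8155/0.0458667 = 301.210; m = ⌈301.210⌉ = 302.

m = 302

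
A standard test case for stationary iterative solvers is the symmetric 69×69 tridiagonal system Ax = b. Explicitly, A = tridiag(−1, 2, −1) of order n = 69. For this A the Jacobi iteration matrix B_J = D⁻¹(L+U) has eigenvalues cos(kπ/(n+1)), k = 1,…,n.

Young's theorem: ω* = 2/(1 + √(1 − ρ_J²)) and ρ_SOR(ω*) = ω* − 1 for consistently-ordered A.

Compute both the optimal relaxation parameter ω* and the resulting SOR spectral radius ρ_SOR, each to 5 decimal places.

n=69: λ(B_J) = 1 − λ(A)/2 = cos(kπ/70); k=1 gives ρ_J = 0.99899.
1 − cos²(π/70) = sin²(π/70) ⇒ √(1−ρ_J²) = sin(π/70) = 0.044865.
So ω* = 2/1.044865 = 1.91412 (Young).
At ω = 1.91412 every |λ(B_ω)| = ω−1, so ρ_SOR = 0.91412.

ω* = 1.91412, ρ_SOR = 0.91412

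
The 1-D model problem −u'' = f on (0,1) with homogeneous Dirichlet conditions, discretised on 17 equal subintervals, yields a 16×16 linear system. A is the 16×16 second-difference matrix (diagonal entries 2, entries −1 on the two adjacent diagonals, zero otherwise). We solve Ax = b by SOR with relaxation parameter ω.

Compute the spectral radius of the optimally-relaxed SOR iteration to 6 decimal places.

spectrum of D⁻¹(L+U) = {cos(kπ/17) : 1≤k≤16}; ρ_J = cos(π/17) = 0.982973.
1 − cos²(π/17) = sin²(π/17) ⇒ √(1−ρ_J²) = sin(π/17) = 0.1837495.
ω* = 2 / (1 + 0.1837495) = 2 / 1.1837495 ≈ 1.689547.
[ρ_SOR] ω* − 1 = 0.689547.

ρ_SOR = 0.689547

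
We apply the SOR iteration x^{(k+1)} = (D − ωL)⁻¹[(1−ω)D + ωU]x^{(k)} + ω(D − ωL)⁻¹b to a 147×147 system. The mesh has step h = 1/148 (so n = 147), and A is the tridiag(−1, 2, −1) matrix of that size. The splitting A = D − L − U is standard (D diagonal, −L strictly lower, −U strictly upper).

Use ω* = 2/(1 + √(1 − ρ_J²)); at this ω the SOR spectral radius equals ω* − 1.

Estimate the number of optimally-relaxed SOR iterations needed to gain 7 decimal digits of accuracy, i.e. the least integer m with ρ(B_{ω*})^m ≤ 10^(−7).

½·tridiag(1,0,1) at n=147: λ_k = cos(kπ/148); max |λ| at k=1 ⇒ ρ_J = cos(π/148) ≈ 0.9997747.
√(1−ρ_J²) simplifies to sin(π/148) = 0.0212254.
ω* = 2/(1 + 0.0212254) = 2/1.0212254 = 1.9584315.
At ω = 1.9584315 every |λ(B_ω)| = ω−1, so ρ_SOR = 0.9584315.
(0.9584315)^m ≤ 10^{−7}  ⇒  m·ln(0.9584315) ≤ −7·ln10  ⇒  m ≥ 379.632  ⇒  m = 380

m = 380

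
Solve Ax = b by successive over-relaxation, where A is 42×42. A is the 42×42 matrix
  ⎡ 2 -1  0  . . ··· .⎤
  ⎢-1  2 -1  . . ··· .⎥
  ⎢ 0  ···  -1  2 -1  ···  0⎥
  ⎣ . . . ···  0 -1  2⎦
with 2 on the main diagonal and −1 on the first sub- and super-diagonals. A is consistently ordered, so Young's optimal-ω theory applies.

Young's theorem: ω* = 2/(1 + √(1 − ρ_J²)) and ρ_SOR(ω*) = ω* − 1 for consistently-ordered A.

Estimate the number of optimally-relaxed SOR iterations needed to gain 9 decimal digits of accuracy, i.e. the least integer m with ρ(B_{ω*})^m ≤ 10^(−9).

spectrum of D⁻¹(L+U) = {cos(kπ/43) : 1≤k≤42}; ρ_J = cos(π/43) = 0.9973323.
√(1−ρ_J²) = |sin(π/43)| = 0.0729953
[ω*] 2 ÷ (1 + 0.0729953) = 2 ÷ 1.0729953 = 1.8639411.
Hence ρ(B_{ω*}) = 1.8639411 − 1 = 0.8639411.
(0.8639411)^m ≤ 10^{−9}  ⇒  m·ln(0.8639411) ≤ −9·ln10  ⇒  m ≥ 141.697  ⇒  m = 142

m = 142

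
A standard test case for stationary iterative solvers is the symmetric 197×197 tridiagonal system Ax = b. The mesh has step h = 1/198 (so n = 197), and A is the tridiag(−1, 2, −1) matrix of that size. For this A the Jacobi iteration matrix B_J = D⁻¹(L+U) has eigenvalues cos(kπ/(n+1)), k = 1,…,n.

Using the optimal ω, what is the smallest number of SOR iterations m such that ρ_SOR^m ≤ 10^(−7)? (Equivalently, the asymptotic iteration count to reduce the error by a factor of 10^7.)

m = 508

n=197: λ(B_J) = 1 − λ(A)/2 = cos(kπ/198); k=1 gives ρ_J = 0.9998741.
√(1−ρ_J²) = |sin(π/198)| = 0.0158660
ω* = 2/(1 + 0.0158660) = 2/1.0158660 = 1.9687636.
[ρ_SOR] ω* − 1 = 0.9687636.
m ≥ 7·ln10 / (−ln 0.9687636) = 507.901; smallest integer m = 508.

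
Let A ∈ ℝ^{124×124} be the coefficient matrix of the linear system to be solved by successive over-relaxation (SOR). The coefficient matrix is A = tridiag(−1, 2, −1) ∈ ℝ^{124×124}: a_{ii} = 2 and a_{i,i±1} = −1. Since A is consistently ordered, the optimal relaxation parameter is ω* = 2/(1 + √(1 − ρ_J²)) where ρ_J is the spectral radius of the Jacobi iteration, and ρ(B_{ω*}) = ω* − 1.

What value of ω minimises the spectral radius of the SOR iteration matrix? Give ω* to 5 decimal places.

ω* = 1.95097

[ρ_J] n=124: ρ(B_J) = cos(π/(n+1)) = cos(π/125) = 0.99968.
√(1−ρ_J²) simplifies to sin(π/125) = 0.025130.
So ω* = 2/1.025130 = 1.95097 (Young).
ρ(B_{ω*}) = ω*−1 = 0.95097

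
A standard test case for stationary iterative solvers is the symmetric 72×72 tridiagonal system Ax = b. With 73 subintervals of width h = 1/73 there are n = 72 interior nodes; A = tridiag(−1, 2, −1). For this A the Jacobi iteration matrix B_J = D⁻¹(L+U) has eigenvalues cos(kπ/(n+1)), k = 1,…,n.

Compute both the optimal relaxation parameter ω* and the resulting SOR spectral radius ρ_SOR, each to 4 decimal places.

ω* = 1.9175, ρ_SOR = 0.9175

[ρ_J] n=72: ρ(B_J) = cos(π/(n+1)) = cos(π/73) = 0.9991.
√(1−ρ_J²) = |sin(π/73)| = 0.04302
ω* = 2/(1+0.04302) = 1.9175
ρ_SOR = ω* − 1 = 1.9175 − 1 = 0.9175.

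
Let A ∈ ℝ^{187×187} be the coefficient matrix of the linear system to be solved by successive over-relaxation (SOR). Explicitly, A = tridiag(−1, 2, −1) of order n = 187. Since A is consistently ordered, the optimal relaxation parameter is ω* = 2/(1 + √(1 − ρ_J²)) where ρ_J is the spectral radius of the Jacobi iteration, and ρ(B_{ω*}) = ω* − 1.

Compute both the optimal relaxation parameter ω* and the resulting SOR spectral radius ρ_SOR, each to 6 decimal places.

[ρ_J] n=187: ρ(B_J) = cos(π/(n+1)) = cos(π/188) = 0.999860.
√(1−ρ_J²) simplifies to sin(π/188) = 0.0167098.
[ω*] 2 ÷ (1 + 0.0167098) = 2 ÷ 1.0167098 = 1.967130.
ρ_SOR = ω* − 1 ≈ 0.967130.

ω* = 1.967130, ρ_SOR = 0.967130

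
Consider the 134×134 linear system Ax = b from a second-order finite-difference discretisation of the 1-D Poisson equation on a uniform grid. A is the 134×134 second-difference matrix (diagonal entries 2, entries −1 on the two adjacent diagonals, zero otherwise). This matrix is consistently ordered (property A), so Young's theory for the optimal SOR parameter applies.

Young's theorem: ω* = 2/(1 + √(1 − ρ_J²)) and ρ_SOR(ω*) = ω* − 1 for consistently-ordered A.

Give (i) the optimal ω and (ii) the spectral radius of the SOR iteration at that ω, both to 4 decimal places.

ρ_J = max_k |cos(kπ/135)| = cos(π/135) = 0.9997
√(1−ρ_J²) = |sin(π/135)| = 0.02327
ω* = 2/(1+0.02327) = 1.9545
[ρ_SOR] ω* − 1 = 0.9545.

ω* = 1.9545, ρ_SOR = 0.9545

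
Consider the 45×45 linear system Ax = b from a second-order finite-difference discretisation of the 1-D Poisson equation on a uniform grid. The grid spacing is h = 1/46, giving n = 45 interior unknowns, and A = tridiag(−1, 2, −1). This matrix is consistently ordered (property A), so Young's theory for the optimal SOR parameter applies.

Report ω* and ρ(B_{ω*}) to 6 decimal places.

ρ_J = max_k |cos(kπ/46)| = cos(π/46) = 0.997669
√(1 − cos²(π/46)) = sin(π/46) ≈ 0.0682424.
Then 2/(1+√(1−ρ_J²)) = 2/(1+0.0682424); ω* = 2/1.0682424 = 1.872234.
At ω = 1.872234 every |λ(B_ω)| = ω−1, so ρ_SOR = 0.872234.

ω* = 1.872234, ρ_SOR = 0.872234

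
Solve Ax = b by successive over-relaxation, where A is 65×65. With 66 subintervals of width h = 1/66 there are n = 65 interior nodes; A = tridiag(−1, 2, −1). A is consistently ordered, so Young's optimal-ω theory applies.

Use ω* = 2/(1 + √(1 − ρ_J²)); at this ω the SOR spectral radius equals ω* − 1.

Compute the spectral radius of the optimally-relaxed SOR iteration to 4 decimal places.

ρ_SOR = 0.9092

ρ_J = max_k |cos(kπ/66)| = cos(π/66) = 0.9989
√(1−ρ_J²) simplifies to sin(π/66) = 0.04758.
ω* = 2 / (1 + 0.04758) = 2 / 1.04758 ≈ 1.9092.
Hence ρ(B_{ω*}) = 1.9092 − 1 = 0.9092.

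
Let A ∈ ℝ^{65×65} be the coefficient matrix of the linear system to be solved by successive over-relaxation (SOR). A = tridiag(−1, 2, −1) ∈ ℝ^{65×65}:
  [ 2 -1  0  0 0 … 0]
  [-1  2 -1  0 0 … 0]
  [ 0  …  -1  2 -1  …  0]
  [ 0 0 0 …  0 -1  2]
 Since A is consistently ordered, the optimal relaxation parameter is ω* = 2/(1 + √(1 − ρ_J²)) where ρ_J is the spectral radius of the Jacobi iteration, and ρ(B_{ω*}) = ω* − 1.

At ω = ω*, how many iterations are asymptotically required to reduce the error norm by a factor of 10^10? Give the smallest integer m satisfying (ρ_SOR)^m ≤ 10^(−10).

m = 242

n=65: λ(B_J) = 1 − λ(A)/2 = cos(kπ/66); k=1 gives ρ_J = 0.9988673.
√(1−ρ_J²) simplifies to sin(π/66) = 0.0475819.
ω* = 2/(1 + 0.0475819) = 2/1.0475819 = 1.9091586.
[ρ_SOR] ω* − 1 = 0.9091586.
(0.9091586)^m ≤ 10^{−10}  ⇒  m·ln(0.9091586) ≤ −10·ln10  ⇒  m ≥ 241.778  ⇒  m = 242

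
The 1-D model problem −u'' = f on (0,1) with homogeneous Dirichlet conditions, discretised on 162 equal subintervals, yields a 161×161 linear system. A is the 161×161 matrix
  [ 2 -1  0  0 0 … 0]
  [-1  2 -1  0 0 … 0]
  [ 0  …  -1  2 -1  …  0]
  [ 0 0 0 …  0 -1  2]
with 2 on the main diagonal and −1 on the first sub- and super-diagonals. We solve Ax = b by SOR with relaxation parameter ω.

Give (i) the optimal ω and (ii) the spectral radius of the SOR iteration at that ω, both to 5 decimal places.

[ρ_J] n=161: ρ(B_J) = cos(π/(n+1)) = cos(π/162) = 0.99981.
root = sin(π/162) = 0.019391  (since 1−cos² = sin²).
So ω* = 2/1.019391 = 1.96196 (Young).
and ρ(B_{ω*}) = 1.96196 − 1 = 0.96196.

ω* = 1.96196, ρ_SOR = 0.96196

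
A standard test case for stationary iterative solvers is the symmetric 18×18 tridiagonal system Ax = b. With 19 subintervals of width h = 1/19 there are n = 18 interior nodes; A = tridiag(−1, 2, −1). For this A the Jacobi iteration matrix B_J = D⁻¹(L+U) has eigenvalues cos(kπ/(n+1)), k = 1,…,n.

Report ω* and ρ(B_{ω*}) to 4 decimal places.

With n=18, ρ(Jacobi) = cos(π/19) = 0.9864.
√(1−ρ_J²) simplifies to sin(π/19) = 0.16459.
ω* = 2 / (1 + 0.16459) = 2 / 1.16459 ≈ 1.7173.
ρ_SOR = ω* − 1 ≈ 0.7173.

ω* = 1.7173, ρ_SOR = 0.7173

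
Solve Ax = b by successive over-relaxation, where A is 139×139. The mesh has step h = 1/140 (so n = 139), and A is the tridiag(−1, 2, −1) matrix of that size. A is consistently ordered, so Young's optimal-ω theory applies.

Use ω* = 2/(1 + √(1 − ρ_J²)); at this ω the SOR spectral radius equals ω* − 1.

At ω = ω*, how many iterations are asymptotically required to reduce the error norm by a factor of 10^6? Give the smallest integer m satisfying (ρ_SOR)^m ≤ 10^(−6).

m = 308

n=139: λ(B_J) = 1 − λ(A)/2 = cos(kπ/140); k=1 gives ρ_J = 0.9997482.
root = sin(π/140) = 0.0224381  (since 1−cos² = sin²).
[ω*] 2 ÷ (1 + 0.0224381) = 2 ÷ 1.0224381 = 1.9561086.
and ρ(B_{ω*}) = 1.9561086 − 1 = 0.9561086.
(0.9561086)^m ≤ 10^{−6}  ⇒  m·ln(0.9561086) ≤ −6·ln10  ⇒  m ≥ 307.806  ⇒  m = 308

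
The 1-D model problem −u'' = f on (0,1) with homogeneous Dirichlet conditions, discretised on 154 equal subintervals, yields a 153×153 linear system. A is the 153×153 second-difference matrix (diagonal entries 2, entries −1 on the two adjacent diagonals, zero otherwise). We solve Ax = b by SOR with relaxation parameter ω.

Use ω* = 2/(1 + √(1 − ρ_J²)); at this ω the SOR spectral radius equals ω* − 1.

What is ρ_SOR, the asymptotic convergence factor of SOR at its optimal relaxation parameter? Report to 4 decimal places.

spectrum of D⁻¹(L+U) = {cos(kπ/154) : 1≤k≤153}; ρ_J = cos(π/154) = 0.9998.
√(1−ρ_J²) simplifies to sin(π/154) = 0.02040.
ω* = 2 / (1 + 0.02040) = 2 / 1.02040 ≈ 1.9600.
ρ_SOR = ω* − 1 ≈ 0.9600.

ρ_SOR = 0.9600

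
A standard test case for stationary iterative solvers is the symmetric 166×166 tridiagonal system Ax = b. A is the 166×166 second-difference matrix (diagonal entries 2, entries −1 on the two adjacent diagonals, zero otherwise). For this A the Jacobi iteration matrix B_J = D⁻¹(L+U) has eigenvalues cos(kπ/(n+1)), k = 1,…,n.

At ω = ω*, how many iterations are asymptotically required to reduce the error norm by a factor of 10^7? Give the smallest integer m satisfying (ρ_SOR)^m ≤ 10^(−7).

m = 429

n=166: λ(B_J) = 1 − λ(A)/2 = cos(kπ/167); k=1 gives ρ_J = 0.9998231.
√(1−ρ_J²) simplifies to sin(π/167) = 0.0188108.
ω* = 2/(1+0.0188108) = 1.9630730
ρ_SOR = ω* − 1 ≈ 0.9630730.
For 7 digits: m = 7·ln10 / (−ln 0.9630730) = 16.1181/0.0376261 = 428.376; round up → m = 429.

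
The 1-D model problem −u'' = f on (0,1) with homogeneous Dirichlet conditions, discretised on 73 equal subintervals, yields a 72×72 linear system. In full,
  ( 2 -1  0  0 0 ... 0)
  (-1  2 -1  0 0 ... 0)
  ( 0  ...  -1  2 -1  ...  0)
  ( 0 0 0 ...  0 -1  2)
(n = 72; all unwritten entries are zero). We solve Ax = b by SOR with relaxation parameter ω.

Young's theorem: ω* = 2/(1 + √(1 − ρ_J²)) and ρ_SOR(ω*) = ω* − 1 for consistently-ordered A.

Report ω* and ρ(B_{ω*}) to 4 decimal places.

½·tridiag(1,0,1) at n=72: λ_k = cos(kπ/73); max |λ| at k=1 ⇒ ρ_J = cos(π/73) ≈ 0.9991.
root = sin(π/73) = 0.04302  (since 1−cos² = sin²).
So ω* = 2/1.04302 = 1.9175 (Young).
and ρ(B_{ω*}) = 1.9175 − 1 = 0.9175.

ω* = 1.9175, ρ_SOR = 0.9175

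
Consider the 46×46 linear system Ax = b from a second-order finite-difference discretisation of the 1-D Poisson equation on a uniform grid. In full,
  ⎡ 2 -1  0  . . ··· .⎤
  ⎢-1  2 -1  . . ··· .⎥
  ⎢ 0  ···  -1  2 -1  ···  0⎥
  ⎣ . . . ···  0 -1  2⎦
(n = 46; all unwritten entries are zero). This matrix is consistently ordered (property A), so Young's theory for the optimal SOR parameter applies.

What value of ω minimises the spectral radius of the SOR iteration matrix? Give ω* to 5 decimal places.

ω* = 1.87478

ρ_J = max_k |cos(kπ/47)| = cos(π/47) = 0.99777
root = sin(π/47) = 0.066793  (since 1−cos² = sin²).
So ω* = 2/1.066793 = 1.87478 (Young).
ρ_SOR = ω* − 1 ≈ 0.87478.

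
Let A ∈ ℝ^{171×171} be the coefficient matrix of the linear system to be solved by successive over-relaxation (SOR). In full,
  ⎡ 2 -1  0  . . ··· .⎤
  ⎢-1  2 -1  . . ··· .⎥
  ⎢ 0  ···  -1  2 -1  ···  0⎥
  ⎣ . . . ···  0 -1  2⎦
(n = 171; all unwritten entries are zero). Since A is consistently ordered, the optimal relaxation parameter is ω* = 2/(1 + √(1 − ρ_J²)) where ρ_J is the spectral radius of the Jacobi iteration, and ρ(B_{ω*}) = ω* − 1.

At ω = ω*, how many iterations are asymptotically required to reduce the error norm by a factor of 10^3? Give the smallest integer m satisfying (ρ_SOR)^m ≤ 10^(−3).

m = 190

With n=171, ρ(Jacobi) = cos(π/172) = 0.9998332.
√(1−ρ_J²) simplifies to sin(π/172) = 0.0182641.
ω* = 2/(1+0.0182641) = 1.9641270
At ω = 1.9641270 every |λ(B_ω)| = ω−1, so ρ_SOR = 0.9641270.
Need (0.9641270)^m ≤ 10^(−3): m ≥ 3·ln10/|ln 0.9641270| = 6.90776/0.0365323 = 189.086 ⇒ m = 190.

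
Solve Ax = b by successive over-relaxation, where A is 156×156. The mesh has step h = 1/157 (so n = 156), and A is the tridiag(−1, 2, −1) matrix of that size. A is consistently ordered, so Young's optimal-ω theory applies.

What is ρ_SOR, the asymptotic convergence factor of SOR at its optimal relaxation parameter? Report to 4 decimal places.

½·tridiag(1,0,1) at n=156: λ_k = cos(kπ/157); max |λ| at k=1 ⇒ ρ_J = cos(π/157) ≈ 0.9998.
√(1−ρ_J²) = |sin(π/157)| = 0.02001
Then 2/(1+√(1−ρ_J²)) = 2/(1+0.02001); ω* = 2/1.02001 = 1.9608.
At ω = 1.9608 every |λ(B_ω)| = ω−1, so ρ_SOR = 0.9608.

ρ_SOR = 0.9608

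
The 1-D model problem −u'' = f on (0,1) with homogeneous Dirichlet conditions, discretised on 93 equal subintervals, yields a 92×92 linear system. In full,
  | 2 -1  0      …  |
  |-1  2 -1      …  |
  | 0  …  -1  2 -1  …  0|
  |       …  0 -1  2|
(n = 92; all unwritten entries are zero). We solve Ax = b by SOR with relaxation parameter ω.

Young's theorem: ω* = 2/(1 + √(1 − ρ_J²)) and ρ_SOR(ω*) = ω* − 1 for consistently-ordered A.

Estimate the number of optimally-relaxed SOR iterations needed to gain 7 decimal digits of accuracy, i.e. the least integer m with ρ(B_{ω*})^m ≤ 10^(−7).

m = 239

½·tridiag(1,0,1) at n=92: λ_k = cos(kπ/93); max |λ| at k=1 ⇒ ρ_J = cos(π/93) ≈ 0.9994295.
1 − cos²(π/93) = sin²(π/93) ⇒ √(1−ρ_J²) = sin(π/93) = 0.0337741.
Then 2/(1+√(1−ρ_J²)) = 2/(1+0.0337741); ω* = 2/1.0337741 = 1.9346586.
and ρ(B_{ω*}) = 1.9346586 − 1 = 0.9346586.
(0.9346586)^m ≤ 10^{−7}  ⇒  m·ln(0.9346586) ≤ −7·ln10  ⇒  m ≥ 238.525  ⇒  m = 239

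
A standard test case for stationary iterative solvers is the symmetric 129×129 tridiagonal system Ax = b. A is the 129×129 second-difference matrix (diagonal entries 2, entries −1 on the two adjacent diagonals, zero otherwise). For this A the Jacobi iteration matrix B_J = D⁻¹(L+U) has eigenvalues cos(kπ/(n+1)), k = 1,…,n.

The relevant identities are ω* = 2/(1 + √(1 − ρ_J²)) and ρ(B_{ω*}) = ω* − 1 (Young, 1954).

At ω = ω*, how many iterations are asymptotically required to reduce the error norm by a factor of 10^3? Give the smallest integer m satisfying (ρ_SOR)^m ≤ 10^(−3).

m = 143

B_J for the 129×129 system has eigenvalues cos(kπ/130); ρ_J = cos(π/130) = 0.9997080.
root = sin(π/130) = 0.0241637  (since 1−cos² = sin²).
[ω*] 2 ÷ (1 + 0.0241637) = 2 ÷ 1.0241637 = 1.9528128.
and ρ(B_{ω*}) = 1.9528128 − 1 = 0.9528128.
Need (0.9528128)^m ≤ 10^(−3): m ≥ 3·ln10/|ln 0.9528128| = 6.90776/0.0483368 = 142.909 ⇒ m = 143.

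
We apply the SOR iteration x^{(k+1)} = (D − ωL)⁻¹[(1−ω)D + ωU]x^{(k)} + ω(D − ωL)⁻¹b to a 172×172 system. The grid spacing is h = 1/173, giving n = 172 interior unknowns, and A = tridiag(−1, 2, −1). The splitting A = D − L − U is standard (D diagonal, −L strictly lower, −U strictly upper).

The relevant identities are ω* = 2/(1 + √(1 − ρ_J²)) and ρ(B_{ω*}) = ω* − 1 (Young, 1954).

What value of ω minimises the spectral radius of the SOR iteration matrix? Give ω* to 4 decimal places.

[ρ_J] n=172: ρ(B_J) = cos(π/(n+1)) = cos(π/173) = 0.9998.
√(1−ρ_J²) simplifies to sin(π/173) = 0.01816.
Young: ω* = 2/(1+√(1−ρ_J²)) = 2/(1+0.01816) = 2/1.01816 = 1.9643.
ρ(B_{ω*}) = ω*−1 = 0.9643

ω* = 1.9643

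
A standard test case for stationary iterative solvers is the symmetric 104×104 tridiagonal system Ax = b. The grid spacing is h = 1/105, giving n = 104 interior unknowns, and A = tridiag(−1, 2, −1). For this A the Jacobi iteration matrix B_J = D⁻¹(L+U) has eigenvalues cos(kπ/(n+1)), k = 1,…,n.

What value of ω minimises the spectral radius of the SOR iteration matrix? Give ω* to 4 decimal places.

With n=104, ρ(Jacobi) = cos(π/105) = 0.9996.
√(1−ρ_J²) simplifies to sin(π/105) = 0.02992.
Then 2/(1+√(1−ρ_J²)) = 2/(1+0.02992); ω* = 2/1.02992 = 1.9419.
and ρ(B_{ω*}) = 1.9419 − 1 = 0.9419.

ω* = 1.9419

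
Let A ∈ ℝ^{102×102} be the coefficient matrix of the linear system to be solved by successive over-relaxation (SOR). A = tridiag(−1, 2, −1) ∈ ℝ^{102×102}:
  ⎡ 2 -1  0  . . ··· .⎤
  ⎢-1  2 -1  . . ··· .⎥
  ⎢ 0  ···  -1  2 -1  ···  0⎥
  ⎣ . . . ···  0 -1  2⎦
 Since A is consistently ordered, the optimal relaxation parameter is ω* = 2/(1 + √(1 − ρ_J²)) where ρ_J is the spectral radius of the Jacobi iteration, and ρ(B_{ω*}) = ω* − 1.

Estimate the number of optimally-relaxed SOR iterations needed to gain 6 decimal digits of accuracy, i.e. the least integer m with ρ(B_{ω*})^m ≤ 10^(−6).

m = 227

½·tridiag(1,0,1) at n=102: λ_k = cos(kπ/103); max |λ| at k=1 ⇒ ρ_J = cos(π/103) ≈ 0.9995349.
1 − cos²(π/103) = sin²(π/103) ⇒ √(1−ρ_J²) = sin(π/103) = 0.0304962.
ω* = 2 / (1 + 0.0304962) = 2 / 1.0304962 ≈ 1.9408126.
ρ_SOR = ω* − 1 ≈ 0.9408126.
6·ln10 = 13.8155; −ln(0.9408126) = 0.0610113; m = ⌈13.8155/0.0610113⌉ = ⌈226.442⌉ = 227.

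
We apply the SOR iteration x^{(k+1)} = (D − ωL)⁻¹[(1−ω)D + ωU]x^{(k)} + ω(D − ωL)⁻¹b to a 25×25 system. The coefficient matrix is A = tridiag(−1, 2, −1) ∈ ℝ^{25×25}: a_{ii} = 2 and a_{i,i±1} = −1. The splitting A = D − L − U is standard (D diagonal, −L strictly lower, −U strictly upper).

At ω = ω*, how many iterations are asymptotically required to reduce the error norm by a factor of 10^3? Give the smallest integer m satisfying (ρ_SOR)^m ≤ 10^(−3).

spectrum of D⁻¹(L+U) = {cos(kπ/26) : 1≤k≤25}; ρ_J = cos(π/26) = 0.9927089.
√(1−ρ_J²) simplifies to sin(π/26) = 0.1205367.
ω* = 2/(1+0.1205367) = 1.7848590
ρ_SOR = ω* − 1 ≈ 0.7848590.
3·ln10 = 6.90776; −ln(0.7848590) = 0.242251; m = ⌈6.90776/0.242251⌉ = ⌈28.515⌉ = 29.

m = 29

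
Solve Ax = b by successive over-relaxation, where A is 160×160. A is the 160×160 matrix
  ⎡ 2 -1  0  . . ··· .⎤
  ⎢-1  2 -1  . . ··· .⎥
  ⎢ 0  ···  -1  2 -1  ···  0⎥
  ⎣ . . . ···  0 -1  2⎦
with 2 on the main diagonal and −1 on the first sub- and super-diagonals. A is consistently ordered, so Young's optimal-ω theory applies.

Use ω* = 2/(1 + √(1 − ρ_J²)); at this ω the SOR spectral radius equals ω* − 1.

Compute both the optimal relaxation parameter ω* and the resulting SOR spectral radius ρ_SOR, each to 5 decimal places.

ω* = 1.96172, ρ_SOR = 0.96172

n=160: λ(B_J) = 1 − λ(A)/2 = cos(kπ/161); k=1 gives ρ_J = 0.99981.
√(1−ρ_J²) = |sin(π/161)| = 0.019512
ω* = 2/(1+0.019512) = 1.96172
ρ_SOR = ω* − 1 ≈ 0.96172.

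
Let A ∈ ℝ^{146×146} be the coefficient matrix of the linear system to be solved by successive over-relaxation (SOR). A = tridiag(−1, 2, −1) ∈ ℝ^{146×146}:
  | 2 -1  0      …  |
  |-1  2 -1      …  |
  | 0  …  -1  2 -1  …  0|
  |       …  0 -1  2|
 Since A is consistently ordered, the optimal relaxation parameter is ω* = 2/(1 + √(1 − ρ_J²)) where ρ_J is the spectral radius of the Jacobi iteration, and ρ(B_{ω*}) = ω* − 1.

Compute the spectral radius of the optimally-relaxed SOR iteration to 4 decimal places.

B_J for the 146×146 system has eigenvalues cos(kπ/147); ρ_J = cos(π/147) = 0.9998.
1 − cos²(π/147) = sin²(π/147) ⇒ √(1−ρ_J²) = sin(π/147) = 0.02137.
So ω* = 2/1.02137 = 1.9582 (Young).
ρ_SOR = ω* − 1 = 1.9582 − 1 = 0.9582.

ρ_SOR = 0.9582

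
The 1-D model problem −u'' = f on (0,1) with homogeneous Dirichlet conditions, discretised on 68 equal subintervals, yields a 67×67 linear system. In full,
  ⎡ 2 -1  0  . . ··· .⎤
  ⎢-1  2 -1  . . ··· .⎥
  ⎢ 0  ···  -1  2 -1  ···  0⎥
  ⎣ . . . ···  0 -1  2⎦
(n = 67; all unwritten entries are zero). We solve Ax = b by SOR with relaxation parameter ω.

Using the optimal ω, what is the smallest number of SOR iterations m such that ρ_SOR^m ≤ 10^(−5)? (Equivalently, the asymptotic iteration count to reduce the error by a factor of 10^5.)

½·tridiag(1,0,1) at n=67: λ_k = cos(kπ/68); max |λ| at k=1 ⇒ ρ_J = cos(π/68) ≈ 0.9989330.
√(1−ρ_J²) simplifies to sin(π/68) = 0.0461835.
ω* = 2/(1+0.0461835) = 1.9117105
and ρ(B_{ω*}) = 1.9117105 − 1 = 0.9117105.
ρ_SOR^m ≤ 10^(−5) ⇔ m ≥ 5·ln10/(−ln 0.9117105) = 11.5129/0.0924328 = 124.554; m = ⌈124.554⌉ = 125.

m = 125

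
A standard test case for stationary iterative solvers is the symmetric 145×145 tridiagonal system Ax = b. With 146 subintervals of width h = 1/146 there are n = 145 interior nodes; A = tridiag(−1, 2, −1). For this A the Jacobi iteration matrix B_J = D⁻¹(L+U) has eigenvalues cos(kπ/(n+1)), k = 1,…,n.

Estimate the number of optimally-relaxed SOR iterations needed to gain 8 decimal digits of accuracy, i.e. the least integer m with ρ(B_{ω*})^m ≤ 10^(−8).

m = 429

[ρ_J] n=145: ρ(B_J) = cos(π/(n+1)) = cos(π/146) = 0.9997685.
√(1 − cos²(π/146)) = sin(π/146) ≈ 0.0215161.
[ω*] 2 ÷ (1 + 0.0215161) = 2 ÷ 1.0215161 = 1.9578742.
ρ_SOR = ω* − 1 = 1.9578742 − 1 = 0.9578742.
ρ_SOR^m ≤ 10^(−8) ⇔ m ≥ 8·ln10/(−ln 0.9578742) = 18.4207/0.0430388 = 428.002; m = ⌈428.002⌉ = 429.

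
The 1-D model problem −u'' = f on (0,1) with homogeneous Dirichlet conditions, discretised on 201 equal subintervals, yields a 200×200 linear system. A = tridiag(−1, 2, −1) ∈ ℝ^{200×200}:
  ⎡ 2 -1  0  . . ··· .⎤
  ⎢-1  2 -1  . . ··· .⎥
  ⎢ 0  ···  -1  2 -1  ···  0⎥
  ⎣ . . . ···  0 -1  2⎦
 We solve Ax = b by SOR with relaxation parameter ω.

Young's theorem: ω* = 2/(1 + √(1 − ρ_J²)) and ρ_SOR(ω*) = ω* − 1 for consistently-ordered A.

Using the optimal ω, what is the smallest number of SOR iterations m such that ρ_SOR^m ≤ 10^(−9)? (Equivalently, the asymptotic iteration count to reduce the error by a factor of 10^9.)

m = 663

ρ_J = max_k |cos(kπ/201)| = cos(π/201) = 0.9998779
√(1−ρ_J²) = |sin(π/201)| = 0.0156292
Then 2/(1+√(1−ρ_J²)) = 2/(1+0.0156292); ω* = 2/1.0156292 = 1.9692226.
Hence ρ(B_{ω*}) = 1.9692226 − 1 = 0.9692226.
ρ_SOR^m ≤ 10^(−9) ⇔ m ≥ 9·ln10/(−ln 0.9692226) = 20.7233/0.031261 = 662.912; m = ⌈662.912⌉ = 663.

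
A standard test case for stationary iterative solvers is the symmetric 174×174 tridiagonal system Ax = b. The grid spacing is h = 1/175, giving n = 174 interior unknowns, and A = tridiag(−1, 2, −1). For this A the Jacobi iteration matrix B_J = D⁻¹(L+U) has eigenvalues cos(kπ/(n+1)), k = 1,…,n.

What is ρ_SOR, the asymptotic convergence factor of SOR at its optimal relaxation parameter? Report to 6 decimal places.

ρ_J = max_k |cos(kπ/175)| = cos(π/175) = 0.999839
√(1−ρ_J²) = |sin(π/175)| = 0.0179510
[ω*] 2 ÷ (1 + 0.0179510) = 2 ÷ 1.0179510 = 1.964731.
and ρ(B_{ω*}) = 1.964731 − 1 = 0.964731.

ρ_SOR = 0.964731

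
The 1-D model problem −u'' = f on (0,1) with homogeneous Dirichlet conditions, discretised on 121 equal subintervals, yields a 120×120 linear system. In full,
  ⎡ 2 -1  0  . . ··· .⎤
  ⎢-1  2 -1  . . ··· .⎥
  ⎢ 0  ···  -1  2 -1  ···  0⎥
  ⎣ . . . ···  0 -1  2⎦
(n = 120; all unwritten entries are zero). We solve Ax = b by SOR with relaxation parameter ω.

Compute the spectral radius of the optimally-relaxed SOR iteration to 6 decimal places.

ρ_J = max_k |cos(kπ/121)| = cos(π/121) = 0.999663
√(1−ρ_J²) simplifies to sin(π/121) = 0.0259607.
Young: ω* = 2/(1+√(1−ρ_J²)) = 2/(1+0.0259607) = 2/1.0259607 = 1.949392.
ρ(B_{ω*}) = ω*−1 = 0.949392

ρ_SOR = 0.949392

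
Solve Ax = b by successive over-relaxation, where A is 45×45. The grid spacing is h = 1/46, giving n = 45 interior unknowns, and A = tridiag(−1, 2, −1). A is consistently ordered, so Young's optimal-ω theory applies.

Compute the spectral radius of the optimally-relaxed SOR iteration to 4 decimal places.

ρ_SOR = 0.8722

ρ_J = max_k |cos(kπ/46)| = cos(π/46) = 0.9977
1 − cos²(π/46) = sin²(π/46) ⇒ √(1−ρ_J²) = sin(π/46) = 0.06824.
Young: ω* = 2/(1+√(1−ρ_J²)) = 2/(1+0.06824) = 2/1.06824 = 1.8722.
and ρ(B_{ω*}) = 1.8722 − 1 = 0.8722.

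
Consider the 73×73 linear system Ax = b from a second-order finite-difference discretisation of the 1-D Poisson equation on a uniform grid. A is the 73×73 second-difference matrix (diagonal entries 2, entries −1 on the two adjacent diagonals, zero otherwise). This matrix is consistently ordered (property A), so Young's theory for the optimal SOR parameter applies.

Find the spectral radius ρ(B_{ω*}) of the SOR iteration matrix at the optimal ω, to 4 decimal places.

[ρ_J] n=73: ρ(B_J) = cos(π/(n+1)) = cos(π/74) = 0.9991.
root = sin(π/74) = 0.04244  (since 1−cos² = sin²).
ω* = 2/(1+0.04244) = 1.9186
and ρ(B_{ω*}) = 1.9186 − 1 = 0.9186.

ρ_SOR = 0.9186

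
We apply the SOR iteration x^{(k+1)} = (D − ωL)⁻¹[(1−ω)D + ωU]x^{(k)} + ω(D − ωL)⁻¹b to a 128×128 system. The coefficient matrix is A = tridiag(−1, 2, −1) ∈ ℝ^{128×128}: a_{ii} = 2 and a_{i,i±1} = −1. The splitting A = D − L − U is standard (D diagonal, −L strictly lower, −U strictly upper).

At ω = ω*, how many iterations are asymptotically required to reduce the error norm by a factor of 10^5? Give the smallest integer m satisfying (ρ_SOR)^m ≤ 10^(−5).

m = 237

With n=128, ρ(Jacobi) = cos(π/129) = 0.9997035.
√(1−ρ_J²) simplifies to sin(π/129) = 0.0243510.
So ω* = 2/1.0243510 = 1.9524558 (Young).
Hence ρ(B_{ω*}) = 1.9524558 − 1 = 0.9524558.
5·ln10 = 11.5129; −ln(0.9524558) = 0.0487116; m = ⌈11.5129/0.0487116⌉ = ⌈236.348⌉ = 237.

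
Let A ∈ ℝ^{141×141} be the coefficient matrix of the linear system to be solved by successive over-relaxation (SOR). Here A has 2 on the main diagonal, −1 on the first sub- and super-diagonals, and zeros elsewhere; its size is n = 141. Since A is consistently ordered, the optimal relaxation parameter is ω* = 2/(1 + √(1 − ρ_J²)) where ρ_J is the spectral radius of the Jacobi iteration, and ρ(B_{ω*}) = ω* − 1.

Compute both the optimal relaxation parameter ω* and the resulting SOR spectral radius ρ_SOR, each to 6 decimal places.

With n=141, ρ(Jacobi) = cos(π/142) = 0.999755.
root = sin(π/142) = 0.0221221  (since 1−cos² = sin²).
[ω*] 2 ÷ (1 + 0.0221221) = 2 ÷ 1.0221221 = 1.956713.
and ρ(B_{ω*}) = 1.956713 − 1 = 0.956713.

ω* = 1.956713, ρ_SOR = 0.956713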